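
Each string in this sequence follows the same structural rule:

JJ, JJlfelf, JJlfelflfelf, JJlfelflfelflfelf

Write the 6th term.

JJlfelflfelflfelflfelflfelf

Each term is the previous one with lfelf appended.
From JJlfelflfelflfelf, 2 further steps: JJlfelflfelflfelf → JJlfelflfelflfelflfelf → (answer).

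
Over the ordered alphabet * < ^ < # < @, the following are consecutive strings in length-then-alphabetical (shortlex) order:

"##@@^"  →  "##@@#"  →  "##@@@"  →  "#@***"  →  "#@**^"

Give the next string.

#@**#

Treat #@**^ as a base-4 numeral over the given alphabet and add one, carrying through any trailing @'s.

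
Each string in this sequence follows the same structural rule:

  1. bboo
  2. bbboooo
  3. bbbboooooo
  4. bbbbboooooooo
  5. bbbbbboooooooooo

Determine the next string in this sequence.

Each string has the form b^{n+1} o^{2n} (n = 1, 2, …).
Setting n = 6 gives 7, 12 characters in each block.

bbbbbbboooooooooooo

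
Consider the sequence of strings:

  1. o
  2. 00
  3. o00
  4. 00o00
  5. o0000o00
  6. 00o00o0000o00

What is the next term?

o0000o0000o00o0000o00

Each term (from the third on) is the two preceding terms concatenated in order: term 3 = o·00 = o00.
Continuing: o0000o00 · 00o00o0000o00 gives term 7.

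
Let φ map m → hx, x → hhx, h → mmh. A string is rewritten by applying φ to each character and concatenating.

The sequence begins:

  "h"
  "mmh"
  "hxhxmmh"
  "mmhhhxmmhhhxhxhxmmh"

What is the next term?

Applying the rule to each of the 19 symbols of mmhhhxmmhhhxhxhxmmh gives the pieces hx hx mmh mmh mmh hhx hx hx mmh mmh mmh hhx mmh hhx mmh hhx hx hx mmh, which concatenate to the answer.

hxhxmmhmmhmmhhhxhxhxmmhmmhmmhhhxmmhhhxmmhhhxhxhxmmh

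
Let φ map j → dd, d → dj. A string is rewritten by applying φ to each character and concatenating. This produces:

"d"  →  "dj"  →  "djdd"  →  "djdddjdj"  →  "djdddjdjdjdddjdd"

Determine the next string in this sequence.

djdddjdjdjdddjdddjdddjdjdjdddjdj

Replace each of the 16 characters of djdddjdjdjdddjdd in place — dj dd dj dj dj dd dj dd dj dd dj dj dj dd dj dj — and concatenate.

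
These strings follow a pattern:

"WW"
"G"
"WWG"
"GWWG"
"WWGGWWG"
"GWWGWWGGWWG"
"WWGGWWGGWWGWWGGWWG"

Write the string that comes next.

Each term (from the third on) is the two preceding terms concatenated in order: term 3 = WW·G = WWG.
Continuing: GWWGWWGGWWG · WWGGWWGGWWGWWGGWWG gives term 8.

GWWGWWGGWWGWWGGWWGGWWGWWGGWWG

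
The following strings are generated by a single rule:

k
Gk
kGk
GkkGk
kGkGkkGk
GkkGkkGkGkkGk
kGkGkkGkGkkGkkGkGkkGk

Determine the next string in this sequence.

From term 3 onward, concatenate the second-to-last term with the last: k·Gk = kGk, Gk·kGk = GkkGk, …
The next term joins GkkGkkGkGkkGk and kGkGkkGkGkkGkkGkGkkGk.

GkkGkkGkGkkGkkGkGkkGkGkkGkkGkGkkGk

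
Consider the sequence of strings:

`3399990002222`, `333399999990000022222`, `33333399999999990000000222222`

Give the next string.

The n-th term is 2n 3's then 3n+1 9's then 2n+1 0's then n+3 2's (n = 1, 2, …).
Setting n = 4 gives 8, 13, 9, 7 characters in each block.

3333333399999999999990000000002222222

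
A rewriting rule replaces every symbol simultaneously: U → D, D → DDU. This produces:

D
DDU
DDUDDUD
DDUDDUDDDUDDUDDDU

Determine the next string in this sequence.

DDUDDUDDDUDDUDDDUDDUDDUDDDUDDUDDDUDDUDDUD

Applying the rule to each of the 17 symbols of DDUDDUDDDUDDUDDDU gives the pieces DDU DDU D DDU DDU D DDU DDU DDU D DDU DDU D DDU DDU DDU D, which concatenate to the answer.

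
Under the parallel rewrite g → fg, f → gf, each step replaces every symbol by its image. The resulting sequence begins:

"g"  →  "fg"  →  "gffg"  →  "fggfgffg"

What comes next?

gffgfggffggfgffg

Expanding fggfgffg: f→gf, g→fg, g→fg, f→gf, g→fg, f→gf, f→gf, g→fg. Concatenated: gf fg fg gf fg gf gf fg.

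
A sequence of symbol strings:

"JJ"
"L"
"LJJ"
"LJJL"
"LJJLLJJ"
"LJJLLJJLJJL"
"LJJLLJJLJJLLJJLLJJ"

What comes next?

From term 3 onward, concatenate the last term with the second-to-last: L·JJ = LJJ, LJJ·L = LJJL, …
The next term joins LJJLLJJLJJLLJJLLJJ and LJJLLJJLJJL.

LJJLLJJLJJLLJJLLJJLJJLLJJLJJL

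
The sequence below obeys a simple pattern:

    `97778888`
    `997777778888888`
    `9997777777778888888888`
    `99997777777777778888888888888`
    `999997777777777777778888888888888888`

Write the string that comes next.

9999997777777777777777778888888888888888888

Reading off run lengths: 9 runs 1, 2, 3, 4, 5; 7 runs 3, 6, 9, 12, 15; 8 runs 4, 7, 10, 13, 16 — each is linear in n (n = 1, 2, …).
Setting n = 6 gives 6, 18, 19 characters in each block.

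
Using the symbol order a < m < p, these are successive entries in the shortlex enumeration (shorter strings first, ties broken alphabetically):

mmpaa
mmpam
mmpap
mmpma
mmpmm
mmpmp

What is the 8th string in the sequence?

Stepping forward 2 times from mmpmp: mmpmp → mmppa, then the target.

mmppm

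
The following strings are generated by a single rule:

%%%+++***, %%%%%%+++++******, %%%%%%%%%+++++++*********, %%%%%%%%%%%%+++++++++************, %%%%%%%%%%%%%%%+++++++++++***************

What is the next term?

Term n consists of 3n %'s, followed by 2n+1 +'s, followed by 3n *'s (n = 1, 2, …).
Setting n = 6 gives 18, 13, 18 characters in each block.

%%%%%%%%%%%%%%%%%%+++++++++++++******************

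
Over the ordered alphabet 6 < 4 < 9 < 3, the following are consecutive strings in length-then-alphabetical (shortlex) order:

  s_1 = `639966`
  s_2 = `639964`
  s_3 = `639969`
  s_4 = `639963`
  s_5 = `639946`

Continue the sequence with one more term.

639944

Treat 639946 as a base-4 numeral over the given alphabet and add one, carrying through any trailing 3's.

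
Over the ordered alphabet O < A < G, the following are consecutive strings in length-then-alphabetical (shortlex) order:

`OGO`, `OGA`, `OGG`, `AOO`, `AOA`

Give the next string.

AOG

The successor of AOA increments the rightmost position that isn't already G and resets every position after it to O.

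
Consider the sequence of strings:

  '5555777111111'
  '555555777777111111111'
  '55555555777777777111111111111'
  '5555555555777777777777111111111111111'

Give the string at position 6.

55555555555555777777777777777777111111111111111111111

Each string has the form 5^{2n+2} 7^{3n} 1^{3n+3} (n = 1, 2, …).
At n = 6 the blocks have lengths 14, 18, 21.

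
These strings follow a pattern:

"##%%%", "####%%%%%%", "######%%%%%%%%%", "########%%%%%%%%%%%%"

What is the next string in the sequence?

##########%%%%%%%%%%%%%%%

Term n consists of 2n #'s, followed by 3n %'s (n = 1, 2, …).
For the next term, n = 5, so the run lengths are 10, 15.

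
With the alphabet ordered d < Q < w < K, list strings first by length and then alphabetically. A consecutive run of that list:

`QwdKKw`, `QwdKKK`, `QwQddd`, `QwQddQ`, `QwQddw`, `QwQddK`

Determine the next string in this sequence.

QwQdQd

Find the rightmost character of QwQddK below K, bump it to the next letter, and reset everything to its right to d.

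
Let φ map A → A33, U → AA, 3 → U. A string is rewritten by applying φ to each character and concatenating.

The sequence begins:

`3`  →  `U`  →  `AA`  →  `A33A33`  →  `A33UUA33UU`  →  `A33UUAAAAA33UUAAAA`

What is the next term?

Replace each of the 18 characters of A33UUAAAAA33UUAAAA in place — A33 U U AA AA A33 A33 A33 A33 A33 U U AA AA A33 A33 A33 A33 — and concatenate.

A33UUAAAAA33A33A33A33A33UUAAAAA33A33A33A33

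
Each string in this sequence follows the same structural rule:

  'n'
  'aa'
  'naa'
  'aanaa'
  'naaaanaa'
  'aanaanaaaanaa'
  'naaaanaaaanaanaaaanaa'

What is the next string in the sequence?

aanaanaaaanaanaaaanaaaanaanaaaanaa

Each term (from the third on) is the two preceding terms concatenated in order: term 3 = n·aa = naa.
Continuing: aanaanaaaanaa · naaaanaaaanaanaaaanaa gives term 8.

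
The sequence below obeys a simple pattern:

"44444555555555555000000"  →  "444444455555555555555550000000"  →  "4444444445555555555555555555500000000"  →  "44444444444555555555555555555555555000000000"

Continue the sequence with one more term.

Term n consists of 2n-1 4's, followed by 4n 5's, followed by n+3 0's, where the shown terms are n = 3, 4, 5, 6.
Setting n = 7 gives 13, 28, 10 characters in each block.

444444444444455555555555555555555555555550000000000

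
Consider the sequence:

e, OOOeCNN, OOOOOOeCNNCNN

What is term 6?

OOOOOOOOOOOOOOOeCNNCNNCNNCNNCNN

Every step adds OOO to the front and CNN to the end of the previous string.
From OOOOOOeCNNCNN, 3 further steps: OOOOOOeCNNCNN → OOOOOOOOOeCNNCNNCNN → OOOOOOOOOOOOeCNNCNNCNNCNN → (answer).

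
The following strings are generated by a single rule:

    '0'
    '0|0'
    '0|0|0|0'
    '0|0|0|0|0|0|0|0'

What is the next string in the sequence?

0|0|0|0|0|0|0|0|0|0|0|0|0|0|0|0

s(k+1) = s(k)·|·s(k) — each term doubles the last with '|' between the halves.
So the next term is two copies of 0|0|0|0|0|0|0|0 with '|' between the halves.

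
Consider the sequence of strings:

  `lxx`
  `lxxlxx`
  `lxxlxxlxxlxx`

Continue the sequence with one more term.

Each string is two copies of the previous one concatenated.
Doubling lxxlxxlxxlxx:

lxxlxxlxxlxxlxxlxxlxxlxx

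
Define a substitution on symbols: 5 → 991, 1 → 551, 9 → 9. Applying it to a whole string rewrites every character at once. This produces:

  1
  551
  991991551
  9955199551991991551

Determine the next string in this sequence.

Replace each of the 19 characters of 9955199551991991551 in place — 9 9 991 991 551 9 9 991 991 551 9 9 551 9 9 551 991 991 551 — and concatenate.

99991991551999919915519955199551991991551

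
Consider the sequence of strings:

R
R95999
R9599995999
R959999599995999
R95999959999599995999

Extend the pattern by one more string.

R9599995999959999599995999

The strings grow by a fixed suffix 95999 each time.
So the next term is R95999959999599995999·95999.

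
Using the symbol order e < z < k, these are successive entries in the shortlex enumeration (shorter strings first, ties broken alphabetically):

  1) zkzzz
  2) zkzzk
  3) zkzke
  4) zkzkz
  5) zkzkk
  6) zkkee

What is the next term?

zkkez

Find the rightmost character of zkkee below k, bump it to the next letter, and reset everything to its right to e.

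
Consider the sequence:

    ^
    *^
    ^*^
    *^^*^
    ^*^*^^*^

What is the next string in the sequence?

From term 3 onward, concatenate the second-to-last term with the last: ^·*^ = ^*^, *^·^*^ = *^^*^, …
The next term joins *^^*^ and ^*^*^^*^.

*^^*^^*^*^^*^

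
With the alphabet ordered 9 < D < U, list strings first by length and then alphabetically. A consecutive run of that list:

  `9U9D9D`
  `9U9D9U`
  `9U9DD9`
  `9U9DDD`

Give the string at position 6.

Stepping forward 2 times from 9U9DDD: 9U9DDD → 9U9DDU, then the target.

9U9DU9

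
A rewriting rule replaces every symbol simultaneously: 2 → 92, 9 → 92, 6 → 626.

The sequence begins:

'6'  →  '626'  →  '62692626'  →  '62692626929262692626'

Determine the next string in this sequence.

626926269292626926269292929262692626929262692626

Replace each of the 20 characters of 62692626929262692626 in place — 626 92 626 92 92 626 92 626 92 92 92 92 626 92 626 92 92 626 92 626 — and concatenate.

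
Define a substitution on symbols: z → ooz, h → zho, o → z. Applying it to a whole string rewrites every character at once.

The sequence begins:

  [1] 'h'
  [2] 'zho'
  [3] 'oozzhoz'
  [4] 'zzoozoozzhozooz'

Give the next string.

oozoozzzoozzzoozoozzhozoozzzooz

φ(zzoozoozzhozooz) expands symbol-by-symbol to ooz ooz z z ooz z z ooz ooz zho z ooz z z ooz; joining the 15 pieces gives the next term.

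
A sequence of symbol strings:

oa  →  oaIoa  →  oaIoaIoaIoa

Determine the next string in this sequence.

Each string is two copies of the previous one joined by 'I'.
Doubling oaIoaIoaIoa with 'I' between the halves:

oaIoaIoaIoaIoaIoaIoaIoa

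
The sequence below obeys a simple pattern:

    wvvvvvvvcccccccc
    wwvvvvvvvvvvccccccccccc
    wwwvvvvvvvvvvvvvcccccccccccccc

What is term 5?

Each string has the form w^{n-1} v^{3n+1} c^{3n+2}, where the shown terms are n = 2, 3, 4.
At n = 6 the blocks have lengths 5, 19, 20.

wwwwwvvvvvvvvvvvvvvvvvvvcccccccccccccccccccc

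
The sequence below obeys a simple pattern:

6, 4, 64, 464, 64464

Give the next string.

46464464

Each term (from the third on) is the two preceding terms concatenated in order: term 3 = 6·4 = 64.
Continuing: 464 · 64464 gives term 6.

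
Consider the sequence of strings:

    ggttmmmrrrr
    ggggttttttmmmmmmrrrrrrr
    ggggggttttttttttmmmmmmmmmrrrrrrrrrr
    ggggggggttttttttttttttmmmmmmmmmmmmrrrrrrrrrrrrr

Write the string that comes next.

ggggggggggttttttttttttttttttmmmmmmmmmmmmmmmrrrrrrrrrrrrrrrr

The n-th term is 2n g's then 4n-2 t's then 3n m's then 3n+1 r's (n = 1, 2, …).
Setting n = 5 gives 10, 18, 15, 16 characters in each block.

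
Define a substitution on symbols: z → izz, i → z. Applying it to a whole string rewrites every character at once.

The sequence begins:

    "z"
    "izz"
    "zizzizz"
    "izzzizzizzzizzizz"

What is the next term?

zizzizzizzzizzizzzizzizzizzzizzizzzizzizz

Replace each of the 17 characters of izzzizzizzzizzizz in place — z izz izz izz z izz izz z izz izz izz z izz izz z izz izz — and concatenate.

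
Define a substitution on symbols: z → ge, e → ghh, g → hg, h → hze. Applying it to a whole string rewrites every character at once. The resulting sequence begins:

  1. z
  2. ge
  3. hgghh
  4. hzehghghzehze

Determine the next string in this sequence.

Rewriting the 13 symbols of hzehghghzehze one by one yields hze ge ghh hze hg hze hg hze ge ghh hze ge ghh; concatenated:

hzegeghhhzehghzehghzegeghhhzegeghh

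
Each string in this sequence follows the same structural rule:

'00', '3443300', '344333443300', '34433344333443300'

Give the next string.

Every step adds 34433 at the front: s(k+1) = 34433·s(k).
One more step from 34433344333443300 gives the answer.

3443334433344333443300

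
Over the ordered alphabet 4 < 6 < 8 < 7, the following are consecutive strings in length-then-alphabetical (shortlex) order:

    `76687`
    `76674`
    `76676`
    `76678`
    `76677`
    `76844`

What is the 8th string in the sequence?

Continuing the enumeration 2 steps past 76844: 76844 → 76846 → (answer).

76848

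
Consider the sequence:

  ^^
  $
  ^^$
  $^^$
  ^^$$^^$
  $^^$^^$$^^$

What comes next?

^^$$^^$$^^$^^$$^^$

Each term (from the third on) is the two preceding terms concatenated in order: term 3 = ^^·$ = ^^$.
So term 7 is ^^$$^^$·$^^$^^$$^^$.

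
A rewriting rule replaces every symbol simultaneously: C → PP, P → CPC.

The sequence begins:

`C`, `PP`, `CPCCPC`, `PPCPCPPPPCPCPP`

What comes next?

CPCCPCPPCPCPPCPCCPCCPCCPCPPCPCPPCPCCPC

Replace each of the 14 characters of PPCPCPPPPCPCPP in place — CPC CPC PP CPC PP CPC CPC CPC CPC PP CPC PP CPC CPC — and concatenate.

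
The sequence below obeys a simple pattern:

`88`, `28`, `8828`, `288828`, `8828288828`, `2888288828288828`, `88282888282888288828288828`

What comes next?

288828882828882888282888282888288828288828

Each term (from the third on) is the two preceding terms concatenated in order: term 3 = 88·28 = 8828.
Continuing: 2888288828288828 · 88282888282888288828288828 gives term 8.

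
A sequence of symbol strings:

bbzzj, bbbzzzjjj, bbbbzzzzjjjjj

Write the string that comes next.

Term n consists of n+1 b's, followed by n+1 z's, followed by 2n-1 j's (n = 1, 2, …).
Setting n = 4 gives 5, 5, 7 characters in each block.

bbbbbzzzzzjjjjjjj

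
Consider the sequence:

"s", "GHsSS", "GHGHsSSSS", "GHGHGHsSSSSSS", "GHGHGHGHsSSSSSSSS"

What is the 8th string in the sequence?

GHGHGHGHGHGHGHsSSSSSSSSSSSSSS

s(k+1) = GH·s(k)·SS, so each term gains GH as a prefix and SS as a suffix.
From GHGHGHGHsSSSSSSSS, 3 further steps: GHGHGHGHsSSSSSSSS → GHGHGHGHGHsSSSSSSSSSS → GHGHGHGHGHGHsSSSSSSSSSSSS → (answer).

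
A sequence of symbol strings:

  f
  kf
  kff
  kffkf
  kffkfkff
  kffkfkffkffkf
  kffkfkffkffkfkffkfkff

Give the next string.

This is a Fibonacci-style word recurrence s(k) = s(k−1)·s(k−2): e.g. kf·f = kff.
So term 8 is kffkfkffkffkfkffkfkff·kffkfkffkffkf.

kffkfkffkffkfkffkfkffkffkfkffkffkf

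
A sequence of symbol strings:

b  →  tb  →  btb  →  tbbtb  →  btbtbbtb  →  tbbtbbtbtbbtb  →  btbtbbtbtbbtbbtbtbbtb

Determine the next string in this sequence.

From term 3 onward, concatenate the second-to-last term with the last: b·tb = btb, tb·btb = tbbtb, …
So term 8 is tbbtbbtbtbbtb·btbtbbtbtbbtbbtbtbbtb.

tbbtbbtbtbbtbbtbtbbtbtbbtbbtbtbbtb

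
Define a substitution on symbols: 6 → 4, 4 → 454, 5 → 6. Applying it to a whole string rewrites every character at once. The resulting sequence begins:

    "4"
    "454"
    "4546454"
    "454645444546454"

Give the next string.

454645444546454454454645444546454

Applying the rule to each of the 15 symbols of 454645444546454 gives the pieces 454 6 454 4 454 6 454 454 454 6 454 4 454 6 454, which concatenate to the answer.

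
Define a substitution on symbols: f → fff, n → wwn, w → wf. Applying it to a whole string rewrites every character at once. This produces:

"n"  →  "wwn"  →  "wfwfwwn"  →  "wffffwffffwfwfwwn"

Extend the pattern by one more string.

Applying the rule to each of the 17 symbols of wffffwffffwfwfwwn gives the pieces wf fff fff fff fff wf fff fff fff fff wf fff wf fff wf wf wwn, which concatenate to the answer.

wfffffffffffffwfffffffffffffwffffwffffwfwfwwn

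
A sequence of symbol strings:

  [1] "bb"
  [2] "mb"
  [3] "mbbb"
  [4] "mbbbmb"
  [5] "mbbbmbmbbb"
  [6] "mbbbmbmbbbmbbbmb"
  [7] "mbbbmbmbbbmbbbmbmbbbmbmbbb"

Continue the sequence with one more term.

This is a Fibonacci-style word recurrence s(k) = s(k−1)·s(k−2): e.g. mb·bb = mbbb.
Continuing: mbbbmbmbbbmbbbmbmbbbmbmbbb · mbbbmbmbbbmbbbmb gives term 8.

mbbbmbmbbbmbbbmbmbbbmbmbbbmbbbmbmbbbmbbbmb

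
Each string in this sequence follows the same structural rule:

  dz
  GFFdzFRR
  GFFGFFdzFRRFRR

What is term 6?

GFFGFFGFFGFFGFFdzFRRFRRFRRFRRFRR

Each term wraps the previous one in GFF on the left and FRR on the right.
From GFFGFFdzFRRFRR, 3 further steps: GFFGFFdzFRRFRR → GFFGFFGFFdzFRRFRRFRR → GFFGFFGFFGFFdzFRRFRRFRRFRR → (answer).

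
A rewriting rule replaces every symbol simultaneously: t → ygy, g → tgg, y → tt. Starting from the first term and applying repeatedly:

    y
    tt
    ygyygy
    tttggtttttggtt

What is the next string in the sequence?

Applying the rule to each of the 14 symbols of tttggtttttggtt gives the pieces ygy ygy ygy tgg tgg ygy ygy ygy ygy ygy tgg tgg ygy ygy, which concatenate to the answer.

ygyygyygytggtggygyygyygyygyygytggtggygyygy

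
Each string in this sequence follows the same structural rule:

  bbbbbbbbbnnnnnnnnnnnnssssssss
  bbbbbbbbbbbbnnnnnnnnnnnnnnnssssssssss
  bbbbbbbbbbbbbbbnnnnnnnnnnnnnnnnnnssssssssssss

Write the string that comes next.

Each string has the form b^{3n} n^{3n+3} s^{2n+2}, where the shown terms are n = 3, 4, 5.
Setting n = 6 gives 18, 21, 14 characters in each block.

bbbbbbbbbbbbbbbbbbnnnnnnnnnnnnnnnnnnnnnssssssssssssss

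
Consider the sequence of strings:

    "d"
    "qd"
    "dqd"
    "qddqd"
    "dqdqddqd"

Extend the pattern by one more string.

qddqddqdqddqd

This is a Fibonacci-style word recurrence s(k) = s(k−2)·s(k−1): e.g. d·qd = dqd.
The next term joins qddqd and dqdqddqd.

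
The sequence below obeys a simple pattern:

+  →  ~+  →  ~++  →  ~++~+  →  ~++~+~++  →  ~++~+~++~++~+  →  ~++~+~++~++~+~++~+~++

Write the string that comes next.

~++~+~++~++~+~++~+~++~++~+~++~++~+

Each term (from the third on) is the previous term followed by the one before it: term 3 = ~+·+ = ~++.
Continuing: ~++~+~++~++~+~++~+~++ · ~++~+~++~++~+ gives term 8.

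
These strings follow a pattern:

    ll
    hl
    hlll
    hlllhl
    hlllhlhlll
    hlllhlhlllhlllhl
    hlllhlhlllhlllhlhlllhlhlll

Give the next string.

From term 3 onward, concatenate the last term with the second-to-last: hl·ll = hlll, hlll·hl = hlllhl, …
So term 8 is hlllhlhlllhlllhlhlllhlhlll·hlllhlhlllhlllhl.

hlllhlhlllhlllhlhlllhlhlllhlllhlhlllhlllhl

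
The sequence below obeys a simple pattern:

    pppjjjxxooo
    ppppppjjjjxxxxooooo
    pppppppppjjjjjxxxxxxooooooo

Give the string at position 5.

pppppppppppppppjjjjjjjxxxxxxxxxxooooooooooo

Reading off run lengths: p runs 3, 6, 9; j runs 3, 4, 5; x runs 2, 4, 6; o runs 3, 5, 7 — each is linear in n (n = 1, 2, …).
For term 5, n = 5, so the run lengths are 15, 7, 10, 11.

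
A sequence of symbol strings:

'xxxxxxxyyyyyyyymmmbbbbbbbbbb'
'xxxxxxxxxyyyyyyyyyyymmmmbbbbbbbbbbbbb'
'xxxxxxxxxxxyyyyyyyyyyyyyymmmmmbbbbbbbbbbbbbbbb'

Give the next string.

xxxxxxxxxxxxxyyyyyyyyyyyyyyyyymmmmmmbbbbbbbbbbbbbbbbbbb

Each string has the form x^{2n+1} y^{3n-1} m^{n} b^{3n+1}, where the shown terms are n = 3, 4, 5.
Setting n = 6 gives 13, 17, 6, 19 characters in each block.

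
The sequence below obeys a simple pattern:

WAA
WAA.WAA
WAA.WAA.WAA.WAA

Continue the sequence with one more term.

s(k+1) = s(k)·.·s(k) — each term doubles the last with '.' between the halves.
So the next term is two copies of WAA.WAA.WAA.WAA with '.' between the halves.

WAA.WAA.WAA.WAA.WAA.WAA.WAA.WAA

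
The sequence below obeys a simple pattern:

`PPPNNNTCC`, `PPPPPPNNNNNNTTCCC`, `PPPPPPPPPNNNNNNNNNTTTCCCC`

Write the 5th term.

PPPPPPPPPPPPPPPNNNNNNNNNNNNNNNTTTTTCCCCCC

Reading off run lengths: P runs 3, 6, 9; N runs 3, 6, 9; T runs 1, 2, 3; C runs 2, 3, 4 — each is linear in n (n = 1, 2, …).
At n = 5 the blocks have lengths 15, 15, 5, 6.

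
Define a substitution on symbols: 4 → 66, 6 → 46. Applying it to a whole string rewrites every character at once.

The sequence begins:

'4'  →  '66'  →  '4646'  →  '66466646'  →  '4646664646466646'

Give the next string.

Applying the rule to each of the 16 symbols of 4646664646466646 gives the pieces 66 46 66 46 46 46 66 46 66 46 66 46 46 46 66 46, which concatenate to the answer.

66466646464666466646664646466646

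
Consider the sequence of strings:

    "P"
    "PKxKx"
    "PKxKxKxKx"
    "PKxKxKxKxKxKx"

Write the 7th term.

Each term is the previous one with KxKx appended.
From PKxKxKxKxKxKx, 3 further steps: PKxKxKxKxKxKx → PKxKxKxKxKxKxKxKx → PKxKxKxKxKxKxKxKxKxKx → (answer).

PKxKxKxKxKxKxKxKxKxKxKxKx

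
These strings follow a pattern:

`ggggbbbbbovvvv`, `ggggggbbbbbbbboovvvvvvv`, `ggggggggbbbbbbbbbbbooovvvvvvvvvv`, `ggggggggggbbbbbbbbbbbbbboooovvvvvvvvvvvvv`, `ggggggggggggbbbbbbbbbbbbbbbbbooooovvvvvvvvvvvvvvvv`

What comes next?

Each string has the form g^{2n+2} b^{3n+2} o^{n} v^{3n+1} (n = 1, 2, …).
Setting n = 6 gives 14, 20, 6, 19 characters in each block.

ggggggggggggggbbbbbbbbbbbbbbbbbbbboooooovvvvvvvvvvvvvvvvvvv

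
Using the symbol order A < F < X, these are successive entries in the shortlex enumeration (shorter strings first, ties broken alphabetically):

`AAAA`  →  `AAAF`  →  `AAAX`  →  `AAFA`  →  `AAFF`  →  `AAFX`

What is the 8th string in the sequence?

Advancing 2 positions from AAFX through AAFX → AAXA reaches term 8.

AAXF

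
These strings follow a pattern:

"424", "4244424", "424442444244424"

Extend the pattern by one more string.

Every step duplicates the string with '4' between the halves.
One more doubling of 424442444244424 gives the answer.

4244424442444244424442444244424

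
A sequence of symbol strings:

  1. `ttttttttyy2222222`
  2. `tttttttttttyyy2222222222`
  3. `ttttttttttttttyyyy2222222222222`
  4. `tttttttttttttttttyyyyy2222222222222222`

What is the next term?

Reading off run lengths: t runs 8, 11, 14, 17; y runs 2, 3, 4, 5; 2 runs 7, 10, 13, 16 — each is linear in n, where the shown terms are n = 2, 3, 4, 5.
Setting n = 6 gives 20, 6, 19 characters in each block.

ttttttttttttttttttttyyyyyy2222222222222222222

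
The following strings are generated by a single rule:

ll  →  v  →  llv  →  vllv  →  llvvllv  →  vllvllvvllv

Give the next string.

From term 3 onward, concatenate the second-to-last term with the last: ll·v = llv, v·llv = vllv, …
So term 7 is llvvllv·vllvllvvllv.

llvvllvvllvllvvllv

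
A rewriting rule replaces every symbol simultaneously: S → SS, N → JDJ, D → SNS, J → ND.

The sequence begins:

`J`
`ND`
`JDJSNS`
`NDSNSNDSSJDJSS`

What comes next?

Rewriting the 14 symbols of NDSNSNDSSJDJSS one by one yields JDJ SNS SS JDJ SS JDJ SNS SS SS ND SNS ND SS SS; concatenated:

JDJSNSSSJDJSSJDJSNSSSSSNDSNSNDSSSS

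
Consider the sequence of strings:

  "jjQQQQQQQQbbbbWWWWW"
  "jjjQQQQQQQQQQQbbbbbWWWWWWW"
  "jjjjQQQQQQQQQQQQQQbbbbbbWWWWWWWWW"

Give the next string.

jjjjjQQQQQQQQQQQQQQQQQbbbbbbbWWWWWWWWWWW

The n-th term is n-1 j's then 3n-1 Q's then n+1 b's then 2n-1 W's, where the shown terms are n = 3, 4, 5.
At n = 6 the blocks have lengths 5, 17, 7, 11.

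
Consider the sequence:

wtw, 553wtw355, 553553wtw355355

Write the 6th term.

Each term wraps the previous one in 553 on the left and 355 on the right.
From 553553wtw355355, 3 further steps: 553553wtw355355 → 553553553wtw355355355 → 553553553553wtw355355355355 → (answer).

553553553553553wtw355355355355355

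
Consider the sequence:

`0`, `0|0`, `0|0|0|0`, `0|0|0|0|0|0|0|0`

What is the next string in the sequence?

s(k+1) = s(k)·|·s(k) — each term doubles the last with '|' between the halves.
So the next term is two copies of 0|0|0|0|0|0|0|0 with '|' between the halves.

0|0|0|0|0|0|0|0|0|0|0|0|0|0|0|0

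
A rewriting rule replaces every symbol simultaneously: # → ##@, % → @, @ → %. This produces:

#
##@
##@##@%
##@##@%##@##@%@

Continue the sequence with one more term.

Rewriting the 15 symbols of ##@##@%##@##@%@ one by one yields ##@ ##@ % ##@ ##@ % @ ##@ ##@ % ##@ ##@ % @ %; concatenated:

##@##@%##@##@%@##@##@%##@##@%@%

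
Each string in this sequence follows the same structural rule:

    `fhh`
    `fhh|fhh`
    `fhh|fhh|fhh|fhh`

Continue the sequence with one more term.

Every step duplicates the string with '|' between the halves.
Doubling fhh|fhh|fhh|fhh with '|' between the halves:

fhh|fhh|fhh|fhh|fhh|fhh|fhh|fhh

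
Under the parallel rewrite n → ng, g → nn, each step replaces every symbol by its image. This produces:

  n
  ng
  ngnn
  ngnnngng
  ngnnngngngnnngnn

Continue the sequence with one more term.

Rewriting the 16 symbols of ngnnngngngnnngnn one by one yields ng nn ng ng ng nn ng nn ng nn ng ng ng nn ng ng; concatenated:

ngnnngngngnnngnnngnnngngngnnngng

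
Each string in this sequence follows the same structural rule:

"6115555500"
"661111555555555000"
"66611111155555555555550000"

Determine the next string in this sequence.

Reading off run lengths: 6 runs 1, 2, 3; 1 runs 2, 4, 6; 5 runs 5, 9, 13; 0 runs 2, 3, 4 — each is linear in n (n = 1, 2, …).
At n = 4 the blocks have lengths 4, 8, 17, 5.

6666111111115555555555555555500000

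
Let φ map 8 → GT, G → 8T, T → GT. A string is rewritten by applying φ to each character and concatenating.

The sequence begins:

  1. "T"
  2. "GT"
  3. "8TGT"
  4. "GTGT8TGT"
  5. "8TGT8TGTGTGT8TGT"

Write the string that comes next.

GTGT8TGTGTGT8TGT8TGT8TGTGTGT8TGT

φ(8TGT8TGTGTGT8TGT) expands symbol-by-symbol to GT GT 8T GT GT GT 8T GT 8T GT 8T GT GT GT 8T GT; joining the 16 pieces gives the next term.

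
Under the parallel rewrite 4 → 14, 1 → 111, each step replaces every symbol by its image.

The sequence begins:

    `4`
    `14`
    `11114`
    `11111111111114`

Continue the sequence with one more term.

Rewriting the 14 symbols of 11111111111114 one by one yields 111 111 111 111 111 111 111 111 111 111 111 111 111 14; concatenated:

11111111111111111111111111111111111111114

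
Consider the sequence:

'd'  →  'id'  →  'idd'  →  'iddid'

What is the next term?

Each term (from the third on) is the previous term followed by the one before it: term 3 = id·d = idd.
Continuing: iddid · idd gives term 5.

iddididd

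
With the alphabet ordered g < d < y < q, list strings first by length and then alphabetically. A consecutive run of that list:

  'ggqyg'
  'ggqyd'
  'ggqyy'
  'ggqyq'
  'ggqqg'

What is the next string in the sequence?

ggqqd

The successor of ggqqg increments the rightmost position that isn't already q and resets every position after it to g.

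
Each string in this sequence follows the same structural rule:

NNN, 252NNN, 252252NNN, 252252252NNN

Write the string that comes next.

252252252252NNN

Every step adds 252 at the front: s(k+1) = 252·s(k).
One more step from 252252252NNN gives the answer.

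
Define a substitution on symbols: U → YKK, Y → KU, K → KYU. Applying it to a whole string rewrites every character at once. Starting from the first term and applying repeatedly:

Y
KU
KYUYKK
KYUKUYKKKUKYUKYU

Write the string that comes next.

Replace each of the 16 characters of KYUKUYKKKUKYUKYU in place — KYU KU YKK KYU YKK KU KYU KYU KYU YKK KYU KU YKK KYU KU YKK — and concatenate.

KYUKUYKKKYUYKKKUKYUKYUKYUYKKKYUKUYKKKYUKUYKK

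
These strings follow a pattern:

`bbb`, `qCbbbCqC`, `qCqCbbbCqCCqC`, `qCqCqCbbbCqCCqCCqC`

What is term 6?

qCqCqCqCqCbbbCqCCqCCqCCqCCqC

Each term wraps the previous one in qC on the left and CqC on the right.
From qCqCqCbbbCqCCqCCqC, 2 further steps: qCqCqCbbbCqCCqCCqC → qCqCqCqCbbbCqCCqCCqCCqC → (answer).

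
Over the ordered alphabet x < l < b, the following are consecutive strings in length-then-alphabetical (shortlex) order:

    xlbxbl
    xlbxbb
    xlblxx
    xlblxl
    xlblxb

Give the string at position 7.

xlblll

Stepping forward 2 times from xlblxb: xlblxb → xlbllx, then the target.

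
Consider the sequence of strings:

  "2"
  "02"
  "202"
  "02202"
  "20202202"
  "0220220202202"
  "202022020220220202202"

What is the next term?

From term 3 onward, concatenate the second-to-last term with the last: 2·02 = 202, 02·202 = 02202, …
The next term joins 0220220202202 and 202022020220220202202.

0220220202202202022020220220202202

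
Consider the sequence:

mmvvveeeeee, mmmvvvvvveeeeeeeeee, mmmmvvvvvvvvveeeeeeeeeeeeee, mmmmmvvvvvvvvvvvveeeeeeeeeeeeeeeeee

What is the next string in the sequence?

mmmmmmvvvvvvvvvvvvvvveeeeeeeeeeeeeeeeeeeeee

Each string has the form m^{n+1} v^{3n} e^{4n+2} (n = 1, 2, …).
At n = 5 the blocks have lengths 6, 15, 22.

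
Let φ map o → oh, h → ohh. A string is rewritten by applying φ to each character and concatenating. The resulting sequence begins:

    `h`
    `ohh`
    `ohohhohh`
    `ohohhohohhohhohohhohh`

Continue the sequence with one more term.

ohohhohohhohhohohhohohhohhohohhohhohohhohohhohhohohhohh

φ(ohohhohohhohhohohhohh) expands symbol-by-symbol to oh ohh oh ohh ohh oh ohh oh ohh ohh oh ohh ohh oh ohh oh ohh ohh oh ohh ohh; joining the 21 pieces gives the next term.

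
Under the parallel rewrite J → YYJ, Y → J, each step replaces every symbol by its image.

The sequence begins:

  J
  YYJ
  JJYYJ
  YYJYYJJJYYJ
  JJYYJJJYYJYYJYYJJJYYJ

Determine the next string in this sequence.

Replace each of the 21 characters of JJYYJJJYYJYYJYYJJJYYJ in place — YYJ YYJ J J YYJ YYJ YYJ J J YYJ J J YYJ J J YYJ YYJ YYJ J J YYJ — and concatenate.

YYJYYJJJYYJYYJYYJJJYYJJJYYJJJYYJYYJYYJJJYYJ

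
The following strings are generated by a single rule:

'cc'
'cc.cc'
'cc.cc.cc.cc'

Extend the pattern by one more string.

cc.cc.cc.cc.cc.cc.cc.cc

Every step duplicates the string with '.' between the halves.
One more doubling of cc.cc.cc.cc gives the answer.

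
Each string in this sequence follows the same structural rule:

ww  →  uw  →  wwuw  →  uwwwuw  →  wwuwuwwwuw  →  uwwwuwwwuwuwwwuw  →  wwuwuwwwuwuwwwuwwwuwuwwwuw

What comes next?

uwwwuwwwuwuwwwuwwwuwuwwwuwuwwwuwwwuwuwwwuw

Each term (from the third on) is the two preceding terms concatenated in order: term 3 = ww·uw = wwuw.
Continuing: uwwwuwwwuwuwwwuw · wwuwuwwwuwuwwwuwwwuwuwwwuw gives term 8.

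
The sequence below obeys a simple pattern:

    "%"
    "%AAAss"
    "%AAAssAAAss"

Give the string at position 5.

%AAAssAAAssAAAssAAAss

Every step adds AAAss to the end: s(k+1) = s(k)·AAAss.
From %AAAssAAAss, 2 further steps: %AAAssAAAss → %AAAssAAAssAAAss → (answer).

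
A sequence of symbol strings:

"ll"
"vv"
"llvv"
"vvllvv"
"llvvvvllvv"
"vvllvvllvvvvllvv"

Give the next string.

Each term (from the third on) is the two preceding terms concatenated in order: term 3 = ll·vv = llvv.
Continuing: llvvvvllvv · vvllvvllvvvvllvv gives term 7.

llvvvvllvvvvllvvllvvvvllvv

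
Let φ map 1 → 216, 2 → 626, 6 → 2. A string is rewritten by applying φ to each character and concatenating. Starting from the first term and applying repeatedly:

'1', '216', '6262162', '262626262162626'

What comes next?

6262626262626262626216262626262

φ(262626262162626) expands symbol-by-symbol to 626 2 626 2 626 2 626 2 626 216 2 626 2 626 2; joining the 15 pieces gives the next term.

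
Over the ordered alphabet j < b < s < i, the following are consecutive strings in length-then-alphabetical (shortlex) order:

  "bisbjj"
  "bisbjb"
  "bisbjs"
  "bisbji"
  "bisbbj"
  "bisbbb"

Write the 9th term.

Advancing 3 positions from bisbbb through bisbbb → bisbbs → bisbbi reaches term 9.

bisbsj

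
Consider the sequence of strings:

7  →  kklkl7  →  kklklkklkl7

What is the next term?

kklklkklklkklkl7

Each term is the previous one with kklkl prepended.
So the next term is kklkl·kklklkklkl7.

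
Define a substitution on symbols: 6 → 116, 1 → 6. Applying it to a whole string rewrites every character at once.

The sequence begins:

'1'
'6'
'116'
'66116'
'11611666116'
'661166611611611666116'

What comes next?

1161166611611611666116661166611611611666116

Replace each of the 21 characters of 661166611611611666116 in place — 116 116 6 6 116 116 116 6 6 116 6 6 116 6 6 116 116 116 6 6 116 — and concatenate.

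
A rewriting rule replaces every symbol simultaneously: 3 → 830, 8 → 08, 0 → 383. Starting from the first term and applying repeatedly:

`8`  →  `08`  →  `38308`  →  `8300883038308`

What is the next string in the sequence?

0883038338308088303838300883038308

Replace each of the 13 characters of 8300883038308 in place — 08 830 383 383 08 08 830 383 830 08 830 383 08 — and concatenate.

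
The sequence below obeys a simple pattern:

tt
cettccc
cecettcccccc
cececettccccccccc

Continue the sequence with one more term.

cecececettcccccccccccc

Each term wraps the previous one in ce on the left and ccc on the right.
One more step from cececettccccccccc gives the answer.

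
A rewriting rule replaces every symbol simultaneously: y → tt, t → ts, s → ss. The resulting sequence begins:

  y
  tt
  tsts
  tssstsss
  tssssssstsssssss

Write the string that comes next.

tssssssssssssssstsssssssssssssss

Replace each of the 16 characters of tssssssstsssssss in place — ts ss ss ss ss ss ss ss ts ss ss ss ss ss ss ss — and concatenate.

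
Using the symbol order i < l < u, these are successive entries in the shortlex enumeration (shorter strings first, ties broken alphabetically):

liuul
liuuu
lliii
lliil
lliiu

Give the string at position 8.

llilu

Continuing the enumeration 3 steps past lliiu: lliiu → llili → llill → (answer).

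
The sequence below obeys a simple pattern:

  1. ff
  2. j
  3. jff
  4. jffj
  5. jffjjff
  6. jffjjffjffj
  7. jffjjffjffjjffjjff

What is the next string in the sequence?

From term 3 onward, concatenate the last term with the second-to-last: j·ff = jff, jff·j = jffj, …
Continuing: jffjjffjffjjffjjff · jffjjffjffj gives term 8.

jffjjffjffjjffjjffjffjjffjffj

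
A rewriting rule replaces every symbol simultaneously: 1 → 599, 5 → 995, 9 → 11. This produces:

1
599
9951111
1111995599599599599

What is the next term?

Replace each of the 19 characters of 1111995599599599599 in place — 599 599 599 599 11 11 995 995 11 11 995 11 11 995 11 11 995 11 11 — and concatenate.

59959959959911119959951111995111199511119951111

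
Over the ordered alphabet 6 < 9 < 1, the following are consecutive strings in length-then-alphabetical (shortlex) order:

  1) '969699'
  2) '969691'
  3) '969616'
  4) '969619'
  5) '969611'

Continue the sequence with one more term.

969966

Treat 969611 as a base-3 numeral over the given alphabet and add one, carrying through any trailing 1's.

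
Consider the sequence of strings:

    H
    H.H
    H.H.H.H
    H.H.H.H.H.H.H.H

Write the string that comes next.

H.H.H.H.H.H.H.H.H.H.H.H.H.H.H.H

s(k+1) = s(k)·.·s(k) — each term doubles the last with '.' between the halves.
So the next term is two copies of H.H.H.H.H.H.H.H with '.' between the halves.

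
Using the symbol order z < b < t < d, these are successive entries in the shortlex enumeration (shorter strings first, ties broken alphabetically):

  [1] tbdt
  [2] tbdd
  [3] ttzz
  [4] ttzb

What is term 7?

ttbz

Advancing 3 positions from ttzb through ttzb → ttzt → ttzd reaches term 7.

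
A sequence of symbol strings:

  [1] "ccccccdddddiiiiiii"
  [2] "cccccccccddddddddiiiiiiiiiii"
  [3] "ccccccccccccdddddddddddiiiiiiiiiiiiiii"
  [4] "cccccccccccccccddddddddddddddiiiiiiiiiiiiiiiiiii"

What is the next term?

Each string has the form c^{3n+3} d^{3n+2} i^{4n+3} (n = 1, 2, …).
Setting n = 5 gives 18, 17, 23 characters in each block.

ccccccccccccccccccdddddddddddddddddiiiiiiiiiiiiiiiiiiiiiii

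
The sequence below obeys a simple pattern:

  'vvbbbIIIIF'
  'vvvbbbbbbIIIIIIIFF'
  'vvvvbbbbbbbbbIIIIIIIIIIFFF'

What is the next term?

Each string has the form v^{n+1} b^{3n} I^{3n+1} F^{n} (n = 1, 2, …).
Setting n = 4 gives 5, 12, 13, 4 characters in each block.

vvvvvbbbbbbbbbbbbIIIIIIIIIIIIIFFFF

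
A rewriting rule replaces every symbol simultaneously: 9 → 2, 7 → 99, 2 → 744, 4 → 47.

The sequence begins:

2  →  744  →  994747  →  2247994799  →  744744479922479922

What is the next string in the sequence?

Rewriting the 18 symbols of 744744479922479922 one by one yields 99 47 47 99 47 47 47 99 2 2 744 744 47 99 2 2 744 744; concatenated:

994747994747479922744744479922744744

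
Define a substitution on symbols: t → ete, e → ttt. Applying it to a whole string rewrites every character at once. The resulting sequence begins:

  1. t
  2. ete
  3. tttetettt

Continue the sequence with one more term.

eteeteetetttetettteteeteete

Rewriting each symbol of tttetettt: t→ete, t→ete, t→ete, e→ttt, t→ete, e→ttt, t→ete, t→ete, t→ete, which concatenates to ete ete ete ttt ete ttt ete ete ete.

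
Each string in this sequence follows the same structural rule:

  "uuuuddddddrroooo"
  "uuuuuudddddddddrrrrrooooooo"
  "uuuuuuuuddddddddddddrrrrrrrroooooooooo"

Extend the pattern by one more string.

uuuuuuuuuudddddddddddddddrrrrrrrrrrrooooooooooooo

Each string has the form u^{2n+2} d^{3n+3} r^{3n-1} o^{3n+1} (n = 1, 2, …).
Setting n = 4 gives 10, 15, 11, 13 characters in each block.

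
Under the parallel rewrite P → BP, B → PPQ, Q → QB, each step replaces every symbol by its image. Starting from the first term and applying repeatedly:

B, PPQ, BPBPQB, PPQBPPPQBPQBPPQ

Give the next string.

Replace each of the 15 characters of PPQBPPPQBPQBPPQ in place — BP BP QB PPQ BP BP BP QB PPQ BP QB PPQ BP BP QB — and concatenate.

BPBPQBPPQBPBPBPQBPPQBPQBPPQBPBPQB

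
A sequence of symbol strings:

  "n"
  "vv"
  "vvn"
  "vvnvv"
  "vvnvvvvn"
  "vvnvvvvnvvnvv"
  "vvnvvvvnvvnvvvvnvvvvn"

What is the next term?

This is a Fibonacci-style word recurrence s(k) = s(k−1)·s(k−2): e.g. vv·n = vvn.
The next term joins vvnvvvvnvvnvvvvnvvvvn and vvnvvvvnvvnvv.

vvnvvvvnvvnvvvvnvvvvnvvnvvvvnvvnvv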